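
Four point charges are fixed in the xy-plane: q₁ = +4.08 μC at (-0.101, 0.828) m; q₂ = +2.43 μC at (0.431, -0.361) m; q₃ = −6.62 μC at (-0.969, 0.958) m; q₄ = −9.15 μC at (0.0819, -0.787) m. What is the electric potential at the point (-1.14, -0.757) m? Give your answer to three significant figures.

The total potential is the scalar sum of each charge's contribution, V = Σ kqᵢ/rᵢ.
Distances from the field point to each charge: r₁ = 1.90 m, r₂ = 1.62 m, r₃ = 1.72 m, r₄ = 1.22 m.
V = k[(4.08×10⁻⁶)/(1.90) + (2.43×10⁻⁶)/(1.62) + (-6.62×10⁻⁶)/(1.72) + (-9.15×10⁻⁶)/(1.22)] = -6.90×10⁴ V.

-6.90×10⁴ V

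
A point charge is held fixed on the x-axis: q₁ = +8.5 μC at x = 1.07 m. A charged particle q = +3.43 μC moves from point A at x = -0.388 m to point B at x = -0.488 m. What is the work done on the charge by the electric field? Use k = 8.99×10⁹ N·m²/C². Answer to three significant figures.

The work done by the electric force is W_field = −ΔU = −q(V_B − V_A) = q(V_A − V_B).
At A: distance to the source charge is 1.46 m; V_A = kq₁/r = 5.24×10⁴ V.
At B: distance to the source charge is 1.56 m; V_B = kq₁/r = 4.90×10⁴ V.
ΔV = V_B − V_A = -3360 V.
W_field = −qΔV = −(3.43×10⁻⁶ C)(-3360 V) = 0.0115 J.

0.0115 J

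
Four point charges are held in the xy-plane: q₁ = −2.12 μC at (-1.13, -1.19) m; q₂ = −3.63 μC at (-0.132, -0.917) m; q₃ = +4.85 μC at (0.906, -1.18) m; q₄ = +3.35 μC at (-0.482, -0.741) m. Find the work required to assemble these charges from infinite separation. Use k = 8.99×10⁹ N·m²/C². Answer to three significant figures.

The assembly work is the sum of pairwise potential energies, U = Σ_{i<j} kqᵢqⱼ/rᵢⱼ.
Pair separations: r₁₂ = 1.03 m, r₁₃ = 2.04 m, r₁₄ = 0.788 m, r₂₃ = 1.07 m, r₂₄ = 0.392 m, r₃₄ = 1.46 m.
Summing all 6 pair terms gives U = -0.386 J.

-0.386 J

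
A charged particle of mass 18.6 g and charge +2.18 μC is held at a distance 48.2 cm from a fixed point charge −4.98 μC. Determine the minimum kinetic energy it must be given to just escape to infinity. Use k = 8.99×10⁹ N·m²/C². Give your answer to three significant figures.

To just escape, total mechanical energy must reach zero at infinity: ½mv²_min + U = 0, so ½mv²_min = −U = |kQq|/r.
|U| = |kQq|/r = (8.99×10⁹ N·m²/C²)(4.98×10⁻⁶)(2.18×10⁻⁶)/(0.482) = 0.202 J.

0.202 J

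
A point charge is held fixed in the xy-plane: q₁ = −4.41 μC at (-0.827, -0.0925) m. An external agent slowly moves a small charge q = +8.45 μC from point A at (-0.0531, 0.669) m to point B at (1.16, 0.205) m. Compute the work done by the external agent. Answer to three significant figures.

For quasistatic motion the external work equals the change in potential energy: W_ext = qΔV = q(V_B − V_A).
At A: distance to the source charge is 1.09 m; V_A = kq₁/r = -3.65×10⁴ V.
At B: distance to the source charge is 2.01 m; V_B = kq₁/r = -1.97×10⁴ V.
ΔV = V_B − V_A = 1.68×10⁴ V.
W_ext = qΔV = (8.45×10⁻⁶ C)(1.68×10⁴ V) = 0.142 J.

0.142 J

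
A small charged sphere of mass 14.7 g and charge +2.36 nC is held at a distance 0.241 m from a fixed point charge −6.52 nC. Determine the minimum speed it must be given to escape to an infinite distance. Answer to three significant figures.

To just escape, total mechanical energy must reach zero at infinity: ½mv²_min + U = 0, so ½mv²_min = −U = |kQq|/r.
|U| = |kQq|/r = (8.99×10⁹ N·m²/C²)(6.52×10⁻⁹)(2.36×10⁻⁹)/(0.241) = 5.74×10⁻⁷ J.
v_min = √(2|U|/m) = √(2·5.74×10⁻⁷/0.0147) = 8.84×10⁻³ m/s.

8.84×10⁻³ m/s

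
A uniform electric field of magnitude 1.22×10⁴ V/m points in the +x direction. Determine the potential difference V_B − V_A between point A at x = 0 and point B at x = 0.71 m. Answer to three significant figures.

In a uniform field, potential decreases in the direction of E: V_B − V_A = −E·Δx.
V_B − V_A = −(1.22×10⁴ V/m)(0.710 m) = -8660 V.

-8660 V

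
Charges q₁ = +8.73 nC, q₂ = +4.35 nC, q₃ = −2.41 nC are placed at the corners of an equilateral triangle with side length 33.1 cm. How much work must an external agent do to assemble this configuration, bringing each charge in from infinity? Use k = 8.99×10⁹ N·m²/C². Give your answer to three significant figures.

1.75×10⁻⁷ J

The assembly work is the sum of pairwise potential energies, U = Σ_{i<j} kqᵢqⱼ/rᵢⱼ.
All three pair separations equal the side length, 0.331 m.
U = (1.03×10⁻⁶) + (-5.71×10⁻⁷) + (-2.85×10⁻⁷) = 1.75×10⁻⁷ J.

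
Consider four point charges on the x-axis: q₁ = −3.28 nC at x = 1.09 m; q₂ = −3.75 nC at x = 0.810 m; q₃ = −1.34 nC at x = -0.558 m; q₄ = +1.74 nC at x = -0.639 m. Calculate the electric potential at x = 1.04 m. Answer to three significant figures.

-735 V

The total potential is the scalar sum of each charge's contribution, V = Σ kqᵢ/rᵢ.
Distances from the field point to each charge: r₁ = 0.0500 m, r₂ = 0.230 m, r₃ = 1.60 m, r₄ = 1.68 m.
V = k[(-3.28×10⁻⁹)/(0.0500) + (-3.75×10⁻⁹)/(0.230) + (-1.34×10⁻⁹)/(1.60) + (1.74×10⁻⁹)/(1.68)] = -735 V.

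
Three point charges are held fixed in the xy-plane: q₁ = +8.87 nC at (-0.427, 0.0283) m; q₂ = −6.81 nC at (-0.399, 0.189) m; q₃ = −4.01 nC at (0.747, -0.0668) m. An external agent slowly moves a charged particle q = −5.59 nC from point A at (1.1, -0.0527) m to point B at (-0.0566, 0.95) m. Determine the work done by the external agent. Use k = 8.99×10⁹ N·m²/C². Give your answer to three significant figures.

-3.87×10⁻⁷ J

For quasistatic motion the external work equals the change in potential energy: W_ext = qΔV = q(V_B − V_A).
At A: distances to the source charges are 1.53 m, 1.52 m, 0.353 m; V_A = Σ kqᵢ/rᵢ = -90.2 V.
At B: distances to the source charges are 0.993 m, 0.834 m, 1.30 m; V_B = Σ kqᵢ/rᵢ = -20.9 V.
ΔV = V_B − V_A = 69.3 V.
W_ext = qΔV = (-5.59×10⁻⁹ C)(69.3 V) = -3.87×10⁻⁷ J.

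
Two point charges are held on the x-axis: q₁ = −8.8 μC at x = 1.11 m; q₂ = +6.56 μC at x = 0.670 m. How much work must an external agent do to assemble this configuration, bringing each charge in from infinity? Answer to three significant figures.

-1.18 J

The work to assemble the configuration equals its total potential energy, U = Σ kqᵢqⱼ/rᵢⱼ over all pairs.
Pair separations: r₁₂ = 0.440 m.
U = (-1.18) = -1.18 J.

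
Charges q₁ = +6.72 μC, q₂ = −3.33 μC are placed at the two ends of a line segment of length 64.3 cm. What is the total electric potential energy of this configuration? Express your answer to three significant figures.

The assembly work is the sum of pairwise potential energies, U = Σ_{i<j} kqᵢqⱼ/rᵢⱼ.
The separation is r = 0.643 m.
U = (-0.313) = -0.313 J.

-0.313 J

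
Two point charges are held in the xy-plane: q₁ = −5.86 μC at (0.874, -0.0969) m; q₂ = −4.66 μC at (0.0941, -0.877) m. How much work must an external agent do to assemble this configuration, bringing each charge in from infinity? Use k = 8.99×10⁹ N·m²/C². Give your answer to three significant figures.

0.223 J

The assembly work is the sum of pairwise potential energies, U = Σ_{i<j} kqᵢqⱼ/rᵢⱼ.
Pair separations: r₁₂ = 1.10 m.
U = (0.223) = 0.223 J.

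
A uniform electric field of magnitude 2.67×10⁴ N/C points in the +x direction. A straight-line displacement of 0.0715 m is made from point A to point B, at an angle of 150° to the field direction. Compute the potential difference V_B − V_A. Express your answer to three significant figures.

1650 V

Only the component of displacement along E changes the potential: ΔV = −E·d·cosθ.
ΔV = −(2.67×10⁴ V/m)(0.0715 m)cos150° = 1650 V.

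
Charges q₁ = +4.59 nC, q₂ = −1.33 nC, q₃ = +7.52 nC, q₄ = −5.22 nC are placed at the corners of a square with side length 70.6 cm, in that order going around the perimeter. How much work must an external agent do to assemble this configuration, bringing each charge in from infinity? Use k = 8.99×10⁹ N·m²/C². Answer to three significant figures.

-6.37×10⁻⁷ J

The assembly work is the sum of pairwise potential energies, U = Σ_{i<j} kqᵢqⱼ/rᵢⱼ.
The four side pairs have separation 0.706 m and the two diagonal pairs 0.998 m.
Summing all 6 pair terms gives U = -6.37×10⁻⁷ J.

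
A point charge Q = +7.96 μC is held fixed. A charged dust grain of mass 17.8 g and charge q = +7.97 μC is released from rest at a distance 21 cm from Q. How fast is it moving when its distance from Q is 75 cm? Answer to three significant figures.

Only the electrostatic force acts, so mechanical energy is conserved: ½mv² = U₁ − U₂ = kQq(1/r₁ − 1/r₂).
U₁ − U₂ = (8.99×10⁹ N·m²/C²)(7.96×10⁻⁶ C)(7.97×10⁻⁶ C)(1/0.210 − 1/0.750) = 1.96 J.
v = √(2·1.96/0.0178) = 14.8 m/s.

14.8 m/s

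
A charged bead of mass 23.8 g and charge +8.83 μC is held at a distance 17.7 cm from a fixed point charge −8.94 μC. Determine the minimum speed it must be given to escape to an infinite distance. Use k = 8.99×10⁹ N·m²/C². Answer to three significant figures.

18.4 m/s

To just escape, total mechanical energy must reach zero at infinity: ½mv²_min + U = 0, so ½mv²_min = −U = |kQq|/r.
|U| = |kQq|/r = (8.99×10⁹ N·m²/C²)(8.94×10⁻⁶)(8.83×10⁻⁶)/(0.177) = 4.01 J.
v_min = √(2|U|/m) = √(2·4.01/0.0238) = 18.4 m/s.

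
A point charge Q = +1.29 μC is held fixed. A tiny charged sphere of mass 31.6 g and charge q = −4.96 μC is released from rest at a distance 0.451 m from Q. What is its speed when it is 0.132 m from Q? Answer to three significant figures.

Only the electrostatic force acts, so mechanical energy is conserved: ½mv² = U₁ − U₂ = kQq(1/r₁ − 1/r₂).
U₁ − U₂ = (8.99×10⁹ N·m²/C²)(1.29×10⁻⁶ C)(-4.96×10⁻⁶ C)(1/0.451 − 1/0.132) = 0.308 J.
v = √(2·0.308/0.0316) = 4.42 m/s.

4.42 m/s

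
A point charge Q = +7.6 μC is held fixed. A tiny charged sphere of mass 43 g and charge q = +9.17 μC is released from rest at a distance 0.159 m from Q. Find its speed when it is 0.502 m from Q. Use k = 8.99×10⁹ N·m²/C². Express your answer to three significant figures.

Only the electrostatic force acts, so mechanical energy is conserved: ½mv² = U₁ − U₂ = kQq(1/r₁ − 1/r₂).
U₁ − U₂ = (8.99×10⁹ N·m²/C²)(7.60×10⁻⁶ C)(9.17×10⁻⁶ C)(1/0.159 − 1/0.502) = 2.69 J.
v = √(2·2.69/0.0430) = 11.2 m/s.

11.2 m/s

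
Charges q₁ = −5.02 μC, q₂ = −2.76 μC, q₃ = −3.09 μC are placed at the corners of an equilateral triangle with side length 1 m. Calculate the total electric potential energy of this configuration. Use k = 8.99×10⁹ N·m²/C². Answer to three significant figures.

0.341 J

The assembly work is the sum of pairwise potential energies, U = Σ_{i<j} kqᵢqⱼ/rᵢⱼ.
All three pair separations equal the side length, 1.00 m.
U = (0.125) + (0.139) + (0.0767) = 0.341 J.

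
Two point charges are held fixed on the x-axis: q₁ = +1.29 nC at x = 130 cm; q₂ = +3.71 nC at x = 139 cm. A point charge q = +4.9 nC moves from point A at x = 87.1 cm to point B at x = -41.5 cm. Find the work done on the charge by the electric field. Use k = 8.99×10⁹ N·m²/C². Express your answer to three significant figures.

The work done by the electric force is W_field = −ΔU = −q(V_B − V_A) = q(V_A − V_B).
At A: distances to the source charges are 0.429 m, 0.519 m; V_A = Σ kqᵢ/rᵢ = 91.3 V.
At B: distances to the source charges are 1.72 m, 1.80 m; V_B = Σ kqᵢ/rᵢ = 25.2 V.
ΔV = V_B − V_A = -66.1 V.
W_field = −qΔV = −(4.90×10⁻⁹ C)(-66.1 V) = 3.24×10⁻⁷ J.

3.24×10⁻⁷ J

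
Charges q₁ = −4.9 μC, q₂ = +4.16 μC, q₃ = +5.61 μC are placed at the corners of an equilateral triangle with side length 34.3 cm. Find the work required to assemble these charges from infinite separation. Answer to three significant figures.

The work to assemble the configuration equals its total potential energy, U = Σ kqᵢqⱼ/rᵢⱼ over all pairs.
All three pair separations equal the side length, 0.343 m.
U = (-0.534) + (-0.720) + (0.612) = -0.643 J.

-0.643 J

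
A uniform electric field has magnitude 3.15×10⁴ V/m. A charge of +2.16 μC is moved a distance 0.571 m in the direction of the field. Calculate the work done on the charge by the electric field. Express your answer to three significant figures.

0.0389 J

The potential change for a displacement 0.571 m in the direction of the field is ΔV = −Ed = -1.80×10⁴ V.
W_field = −qΔV = 0.0389 J.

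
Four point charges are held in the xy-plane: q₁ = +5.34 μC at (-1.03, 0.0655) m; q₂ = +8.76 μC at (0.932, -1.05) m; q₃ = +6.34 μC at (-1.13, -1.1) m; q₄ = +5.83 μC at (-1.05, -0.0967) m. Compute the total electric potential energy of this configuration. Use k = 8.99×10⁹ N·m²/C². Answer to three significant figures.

2.94 J

The work to assemble the configuration equals its total potential energy, U = Σ kqᵢqⱼ/rᵢⱼ over all pairs.
Pair separations: r₁₂ = 2.26 m, r₁₃ = 1.17 m, r₁₄ = 0.163 m, r₂₃ = 2.06 m, r₂₄ = 2.20 m, r₃₄ = 1.01 m.
Summing all 6 pair terms gives U = 2.94 J.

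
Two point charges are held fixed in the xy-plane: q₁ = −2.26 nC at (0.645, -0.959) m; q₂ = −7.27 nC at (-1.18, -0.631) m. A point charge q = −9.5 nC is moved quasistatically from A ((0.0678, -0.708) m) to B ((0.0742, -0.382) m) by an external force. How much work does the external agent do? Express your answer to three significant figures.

-7.99×10⁻⁸ J

For quasistatic motion the external work equals the change in potential energy: W_ext = qΔV = q(V_B − V_A).
At A: distances to the source charges are 0.629 m, 1.25 m; V_A = Σ kqᵢ/rᵢ = -84.6 V.
At B: distances to the source charges are 0.812 m, 1.28 m; V_B = Σ kqᵢ/rᵢ = -76.1 V.
ΔV = V_B − V_A = 8.41 V.
W_ext = qΔV = (-9.50×10⁻⁹ C)(8.41 V) = -7.99×10⁻⁸ J.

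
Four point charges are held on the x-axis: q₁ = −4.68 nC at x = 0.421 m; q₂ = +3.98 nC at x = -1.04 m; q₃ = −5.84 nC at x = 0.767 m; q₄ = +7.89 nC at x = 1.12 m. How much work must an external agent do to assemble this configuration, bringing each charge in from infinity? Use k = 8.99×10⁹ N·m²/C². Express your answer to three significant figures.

-1.04×10⁻⁶ J

The work to assemble the configuration equals its total potential energy, U = Σ kqᵢqⱼ/rᵢⱼ over all pairs.
Pair separations: r₁₂ = 1.46 m, r₁₃ = 0.346 m, r₁₄ = 0.699 m, r₂₃ = 1.81 m, r₂₄ = 2.16 m, r₃₄ = 0.353 m.
Summing all 6 pair terms gives U = -1.04×10⁻⁶ J.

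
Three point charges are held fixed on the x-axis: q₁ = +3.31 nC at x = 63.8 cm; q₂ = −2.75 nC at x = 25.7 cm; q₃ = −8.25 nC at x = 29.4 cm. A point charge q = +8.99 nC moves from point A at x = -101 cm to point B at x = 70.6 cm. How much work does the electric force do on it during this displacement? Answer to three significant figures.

The work done by the electric force is W_field = −ΔU = −q(V_B − V_A) = q(V_A − V_B).
At A: distances to the source charges are 1.65 m, 1.27 m, 1.30 m; V_A = Σ kqᵢ/rᵢ = -58.3 V.
At B: distances to the source charges are 0.0680 m, 0.449 m, 0.412 m; V_B = Σ kqᵢ/rᵢ = 203 V.
ΔV = V_B − V_A = 261 V.
W_field = −qΔV = −(8.99×10⁻⁹ C)(261 V) = -2.35×10⁻⁶ J.

-2.35×10⁻⁶ J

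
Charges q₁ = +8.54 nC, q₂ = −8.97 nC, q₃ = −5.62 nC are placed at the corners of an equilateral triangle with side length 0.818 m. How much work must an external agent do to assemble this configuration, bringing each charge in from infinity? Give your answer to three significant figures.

The assembly work is the sum of pairwise potential energies, U = Σ_{i<j} kqᵢqⱼ/rᵢⱼ.
All three pair separations equal the side length, 0.818 m.
U = (-8.42×10⁻⁷) + (-5.27×10⁻⁷) + (5.54×10⁻⁷) = -8.15×10⁻⁷ J.

-8.15×10⁻⁷ J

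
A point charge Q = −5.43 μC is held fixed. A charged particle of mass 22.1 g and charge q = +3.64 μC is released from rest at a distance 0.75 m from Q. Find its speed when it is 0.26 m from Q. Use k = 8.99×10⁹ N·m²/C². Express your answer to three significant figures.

Only the electrostatic force acts, so mechanical energy is conserved: ½mv² = U₁ − U₂ = kQq(1/r₁ − 1/r₂).
U₁ − U₂ = (8.99×10⁹ N·m²/C²)(-5.43×10⁻⁶ C)(3.64×10⁻⁶ C)(1/0.750 − 1/0.260) = 0.447 J.
v = √(2·0.447/0.0221) = 6.36 m/s.

6.36 m/s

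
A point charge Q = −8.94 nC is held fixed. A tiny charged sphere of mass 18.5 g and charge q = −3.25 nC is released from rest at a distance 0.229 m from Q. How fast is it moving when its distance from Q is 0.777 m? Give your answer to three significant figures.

Only the electrostatic force acts, so mechanical energy is conserved: ½mv² = U₁ − U₂ = kQq(1/r₁ − 1/r₂).
U₁ − U₂ = (8.99×10⁹ N·m²/C²)(-8.94×10⁻⁹ C)(-3.25×10⁻⁹ C)(1/0.229 − 1/0.777) = 8.04×10⁻⁷ J.
v = √(2·8.04×10⁻⁷/0.0185) = 9.33×10⁻³ m/s.

9.33×10⁻³ m/s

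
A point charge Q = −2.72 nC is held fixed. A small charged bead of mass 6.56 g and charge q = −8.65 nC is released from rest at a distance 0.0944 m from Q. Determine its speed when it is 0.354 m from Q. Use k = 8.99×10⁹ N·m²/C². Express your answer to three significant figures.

Only the electrostatic force acts, so mechanical energy is conserved: ½mv² = U₁ − U₂ = kQq(1/r₁ − 1/r₂).
U₁ − U₂ = (8.99×10⁹ N·m²/C²)(-2.72×10⁻⁹ C)(-8.65×10⁻⁹ C)(1/0.0944 − 1/0.354) = 1.64×10⁻⁶ J.
v = √(2·1.64×10⁻⁶/6.56×10⁻³) = 0.0224 m/s.

0.0224 m/s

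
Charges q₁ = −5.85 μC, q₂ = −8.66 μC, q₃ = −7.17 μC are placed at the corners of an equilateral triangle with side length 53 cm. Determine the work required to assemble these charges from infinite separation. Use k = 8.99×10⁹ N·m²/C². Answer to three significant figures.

2.62 J

The work to assemble the configuration equals its total potential energy, U = Σ kqᵢqⱼ/rᵢⱼ over all pairs.
All three pair separations equal the side length, 0.530 m.
U = (0.859) + (0.711) + (1.05) = 2.62 J.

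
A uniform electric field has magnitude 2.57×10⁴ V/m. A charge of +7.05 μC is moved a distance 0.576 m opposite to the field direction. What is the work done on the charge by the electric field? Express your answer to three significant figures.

The potential change for a displacement 0.576 m opposite to the field direction is ΔV = +Ed = 1.48×10⁴ V.
W_field = −qΔV = -0.104 J.

-0.104 J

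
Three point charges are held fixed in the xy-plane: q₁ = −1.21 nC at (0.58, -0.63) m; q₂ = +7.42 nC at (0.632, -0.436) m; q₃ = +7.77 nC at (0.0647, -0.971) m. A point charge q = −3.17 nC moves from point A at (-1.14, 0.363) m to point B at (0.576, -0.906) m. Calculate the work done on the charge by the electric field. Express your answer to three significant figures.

5.37×10⁻⁷ J

The work done by the electric force is W_field = −ΔU = −q(V_B − V_A) = q(V_A − V_B).
At A: distances to the source charges are 1.99 m, 1.94 m, 1.80 m; V_A = Σ kqᵢ/rᵢ = 67.7 V.
At B: distances to the source charges are 0.276 m, 0.473 m, 0.515 m; V_B = Σ kqᵢ/rᵢ = 237 V.
ΔV = V_B − V_A = 169 V.
W_field = −qΔV = −(-3.17×10⁻⁹ C)(169 V) = 5.37×10⁻⁷ J.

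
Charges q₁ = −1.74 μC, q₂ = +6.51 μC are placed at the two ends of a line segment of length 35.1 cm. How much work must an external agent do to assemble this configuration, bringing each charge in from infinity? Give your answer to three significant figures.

The assembly work is the sum of pairwise potential energies, U = Σ_{i<j} kqᵢqⱼ/rᵢⱼ.
The separation is r = 0.351 m.
U = (-0.290) = -0.290 J.

-0.290 J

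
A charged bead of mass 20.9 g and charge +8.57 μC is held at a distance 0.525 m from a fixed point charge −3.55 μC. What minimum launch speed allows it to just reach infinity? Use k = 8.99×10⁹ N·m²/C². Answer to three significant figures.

To just escape, total mechanical energy must reach zero at infinity: ½mv²_min + U = 0, so ½mv²_min = −U = |kQq|/r.
|U| = |kQq|/r = (8.99×10⁹ N·m²/C²)(3.55×10⁻⁶)(8.57×10⁻⁶)/(0.525) = 0.521 J.
v_min = √(2|U|/m) = √(2·0.521/0.0209) = 7.06 m/s.

7.06 m/s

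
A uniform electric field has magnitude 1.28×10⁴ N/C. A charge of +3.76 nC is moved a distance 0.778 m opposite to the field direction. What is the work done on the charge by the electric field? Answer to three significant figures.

The potential change for a displacement 0.778 m opposite to the field direction is ΔV = +Ed = 9960 V.
W_field = −qΔV = -3.74×10⁻⁵ J.

-3.74×10⁻⁵ J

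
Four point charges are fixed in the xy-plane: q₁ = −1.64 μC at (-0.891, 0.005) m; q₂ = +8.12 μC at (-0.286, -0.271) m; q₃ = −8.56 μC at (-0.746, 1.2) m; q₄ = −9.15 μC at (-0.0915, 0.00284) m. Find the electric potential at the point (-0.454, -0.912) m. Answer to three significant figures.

-2.40×10⁴ V

Electric potential is a scalar, so the contributions from each charge add algebraically: V = Σ kqᵢ/rᵢ.
Distances from the field point to each charge: r₁ = 1.02 m, r₂ = 0.663 m, r₃ = 2.13 m, r₄ = 0.984 m.
V = k[(-1.64×10⁻⁶)/(1.02) + (8.12×10⁻⁶)/(0.663) + (-8.56×10⁻⁶)/(2.13) + (-9.15×10⁻⁶)/(0.984)] = -2.40×10⁴ V.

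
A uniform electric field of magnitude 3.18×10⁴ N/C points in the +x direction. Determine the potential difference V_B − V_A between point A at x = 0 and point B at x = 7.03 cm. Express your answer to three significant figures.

In a uniform field, potential decreases in the direction of E: V_B − V_A = −E·Δx.
V_B − V_A = −(3.18×10⁴ V/m)(0.0703 m) = -2240 V.

-2240 V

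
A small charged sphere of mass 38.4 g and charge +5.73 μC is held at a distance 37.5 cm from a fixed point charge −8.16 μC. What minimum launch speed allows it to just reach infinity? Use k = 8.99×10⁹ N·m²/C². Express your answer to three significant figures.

To just escape, total mechanical energy must reach zero at infinity: ½mv²_min + U = 0, so ½mv²_min = −U = |kQq|/r.
|U| = |kQq|/r = (8.99×10⁹ N·m²/C²)(8.16×10⁻⁶)(5.73×10⁻⁶)/(0.375) = 1.12 J.
v_min = √(2|U|/m) = √(2·1.12/0.0384) = 7.64 m/s.

7.64 m/s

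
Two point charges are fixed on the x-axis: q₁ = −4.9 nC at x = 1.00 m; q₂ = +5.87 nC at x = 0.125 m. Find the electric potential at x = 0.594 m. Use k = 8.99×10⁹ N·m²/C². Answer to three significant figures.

4.02 V

Electric potential is a scalar, so the contributions from each charge add algebraically: V = Σ kqᵢ/rᵢ.
Distances from the field point to each charge: r₁ = 0.406 m, r₂ = 0.469 m.
V = k[(-4.90×10⁻⁹)/(0.406) + (5.87×10⁻⁹)/(0.469)] = 4.02 V.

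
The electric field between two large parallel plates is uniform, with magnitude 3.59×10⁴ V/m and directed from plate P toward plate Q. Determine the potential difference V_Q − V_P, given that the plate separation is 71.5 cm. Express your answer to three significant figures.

-2.57×10⁴ V

In a uniform field, potential decreases in the direction of E: ΔV = −E·d for a displacement d parallel to E.
Going from P to Q is a displacement of 71.5 cm along the field, so V_Q − V_P = −Ed = -2.57×10⁴ V.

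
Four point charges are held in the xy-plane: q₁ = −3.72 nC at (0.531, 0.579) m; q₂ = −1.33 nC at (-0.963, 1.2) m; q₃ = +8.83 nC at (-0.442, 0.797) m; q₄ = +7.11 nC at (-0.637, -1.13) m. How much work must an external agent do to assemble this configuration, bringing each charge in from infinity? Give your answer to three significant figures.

-2.89×10⁻⁷ J

The work to assemble the configuration equals its total potential energy, U = Σ kqᵢqⱼ/rᵢⱼ over all pairs.
Pair separations: r₁₂ = 1.62 m, r₁₃ = 0.997 m, r₁₄ = 2.07 m, r₂₃ = 0.659 m, r₂₄ = 2.35 m, r₃₄ = 1.94 m.
Summing all 6 pair terms gives U = -2.89×10⁻⁷ J.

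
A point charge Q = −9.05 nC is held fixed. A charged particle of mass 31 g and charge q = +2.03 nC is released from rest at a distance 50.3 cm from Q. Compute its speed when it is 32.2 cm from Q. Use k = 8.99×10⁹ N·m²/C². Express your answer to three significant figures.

Only the electrostatic force acts, so mechanical energy is conserved: ½mv² = U₁ − U₂ = kQq(1/r₁ − 1/r₂).
U₁ − U₂ = (8.99×10⁹ N·m²/C²)(-9.05×10⁻⁹ C)(2.03×10⁻⁹ C)(1/0.503 − 1/0.322) = 1.85×10⁻⁷ J.
v = √(2·1.85×10⁻⁷/0.0310) = 3.45×10⁻³ m/s.

3.45×10⁻³ m/s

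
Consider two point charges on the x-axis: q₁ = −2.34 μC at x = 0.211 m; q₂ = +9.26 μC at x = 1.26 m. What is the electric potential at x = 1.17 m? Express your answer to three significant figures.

9.03×10⁵ V

The total potential is the scalar sum of each charge's contribution, V = Σ kqᵢ/rᵢ.
Distances from the field point to each charge: r₁ = 0.959 m, r₂ = 0.0900 m.
V = k[(-2.34×10⁻⁶)/(0.959) + (9.26×10⁻⁶)/(0.0900)] = 9.03×10⁵ V.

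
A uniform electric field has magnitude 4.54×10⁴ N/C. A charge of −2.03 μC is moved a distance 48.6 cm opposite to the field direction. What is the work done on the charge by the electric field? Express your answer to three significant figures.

0.0448 J

The potential change for a displacement 48.6 cm opposite to the field direction is ΔV = +Ed = 2.21×10⁴ V.
W_field = −qΔV = 0.0448 J.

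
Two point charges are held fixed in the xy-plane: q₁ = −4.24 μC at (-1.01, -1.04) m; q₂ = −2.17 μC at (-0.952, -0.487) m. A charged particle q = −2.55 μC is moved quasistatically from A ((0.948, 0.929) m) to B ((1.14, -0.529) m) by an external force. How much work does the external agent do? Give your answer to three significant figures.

0.0118 J

For quasistatic motion the external work equals the change in potential energy: W_ext = qΔV = q(V_B − V_A).
At A: distances to the source charges are 2.78 m, 2.37 m; V_A = Σ kqᵢ/rᵢ = -2.20×10⁴ V.
At B: distances to the source charges are 2.21 m, 2.09 m; V_B = Σ kqᵢ/rᵢ = -2.66×10⁴ V.
ΔV = V_B − V_A = -4610 V.
W_ext = qΔV = (-2.55×10⁻⁶ C)(-4610 V) = 0.0118 J.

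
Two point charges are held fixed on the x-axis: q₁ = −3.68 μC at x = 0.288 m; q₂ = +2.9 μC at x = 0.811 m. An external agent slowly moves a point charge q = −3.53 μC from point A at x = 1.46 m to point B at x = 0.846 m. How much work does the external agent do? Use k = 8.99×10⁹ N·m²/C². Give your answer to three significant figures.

For quasistatic motion the external work equals the change in potential energy: W_ext = qΔV = q(V_B − V_A).
At A: distances to the source charges are 1.17 m, 0.649 m; V_A = Σ kqᵢ/rᵢ = 1.19×10⁴ V.
At B: distances to the source charges are 0.558 m, 0.0350 m; V_B = Σ kqᵢ/rᵢ = 6.86×10⁵ V.
ΔV = V_B − V_A = 6.74×10⁵ V.
W_ext = qΔV = (-3.53×10⁻⁶ C)(6.74×10⁵ V) = -2.38 J.

-2.38 J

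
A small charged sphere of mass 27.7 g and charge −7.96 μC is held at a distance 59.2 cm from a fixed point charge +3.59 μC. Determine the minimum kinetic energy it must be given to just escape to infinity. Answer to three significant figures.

To just escape, total mechanical energy must reach zero at infinity: ½mv²_min + U = 0, so ½mv²_min = −U = |kQq|/r.
|U| = |kQq|/r = (8.99×10⁹ N·m²/C²)(3.59×10⁻⁶)(7.96×10⁻⁶)/(0.592) = 0.434 J.

0.434 J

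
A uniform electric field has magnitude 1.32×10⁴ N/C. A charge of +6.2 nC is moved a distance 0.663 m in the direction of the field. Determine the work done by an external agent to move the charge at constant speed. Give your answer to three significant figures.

-5.43×10⁻⁵ J

The potential change for a displacement 0.663 m in the direction of the field is ΔV = −Ed = -8750 V.
W_ext = qΔV = -5.43×10⁻⁵ J.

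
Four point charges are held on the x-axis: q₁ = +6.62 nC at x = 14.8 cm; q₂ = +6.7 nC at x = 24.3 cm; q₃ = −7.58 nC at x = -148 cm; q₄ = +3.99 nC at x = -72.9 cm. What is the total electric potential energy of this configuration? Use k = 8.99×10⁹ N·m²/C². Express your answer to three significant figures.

3.81×10⁻⁶ J

The assembly work is the sum of pairwise potential energies, U = Σ_{i<j} kqᵢqⱼ/rᵢⱼ.
Pair separations: r₁₂ = 0.0950 m, r₁₃ = 1.63 m, r₁₄ = 0.877 m, r₂₃ = 1.72 m, r₂₄ = 0.972 m, r₃₄ = 0.751 m.
Summing all 6 pair terms gives U = 3.81×10⁻⁶ J.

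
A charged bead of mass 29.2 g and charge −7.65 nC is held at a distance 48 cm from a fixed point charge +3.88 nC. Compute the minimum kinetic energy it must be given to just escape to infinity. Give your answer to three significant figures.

5.56×10⁻⁷ J

To just escape, total mechanical energy must reach zero at infinity: ½mv²_min + U = 0, so ½mv²_min = −U = |kQq|/r.
|U| = |kQq|/r = (8.99×10⁹ N·m²/C²)(3.88×10⁻⁹)(7.65×10⁻⁹)/(0.480) = 5.56×10⁻⁷ J.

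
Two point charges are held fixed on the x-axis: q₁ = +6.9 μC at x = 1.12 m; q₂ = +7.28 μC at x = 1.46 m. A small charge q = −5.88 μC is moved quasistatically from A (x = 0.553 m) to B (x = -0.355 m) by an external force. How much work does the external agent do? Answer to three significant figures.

0.608 J

For quasistatic motion the external work equals the change in potential energy: W_ext = qΔV = q(V_B − V_A).
At A: distances to the source charges are 0.567 m, 0.907 m; V_A = Σ kqᵢ/rᵢ = 1.82×10⁵ V.
At B: distances to the source charges are 1.48 m, 1.81 m; V_B = Σ kqᵢ/rᵢ = 7.81×10⁴ V.
ΔV = V_B − V_A = -1.03×10⁵ V.
W_ext = qΔV = (-5.88×10⁻⁶ C)(-1.03×10⁵ V) = 0.608 J.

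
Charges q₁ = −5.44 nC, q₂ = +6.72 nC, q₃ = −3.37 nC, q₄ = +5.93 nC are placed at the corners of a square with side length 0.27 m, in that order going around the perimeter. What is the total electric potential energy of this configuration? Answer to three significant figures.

The assembly work is the sum of pairwise potential energies, U = Σ_{i<j} kqᵢqⱼ/rᵢⱼ.
The four side pairs have separation 0.270 m and the two diagonal pairs 0.382 m.
Summing all 6 pair terms gives U = -2.34×10⁻⁶ J.

-2.34×10⁻⁶ J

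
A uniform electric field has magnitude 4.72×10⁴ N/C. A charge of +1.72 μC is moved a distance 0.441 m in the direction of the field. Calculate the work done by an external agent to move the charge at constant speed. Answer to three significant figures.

The potential change for a displacement 0.441 m in the direction of the field is ΔV = −Ed = -2.08×10⁴ V.
W_ext = qΔV = -0.0358 J.

-0.0358 J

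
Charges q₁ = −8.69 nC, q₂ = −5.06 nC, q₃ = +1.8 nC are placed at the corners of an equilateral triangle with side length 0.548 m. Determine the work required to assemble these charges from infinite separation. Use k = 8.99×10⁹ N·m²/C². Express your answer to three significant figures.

The assembly work is the sum of pairwise potential energies, U = Σ_{i<j} kqᵢqⱼ/rᵢⱼ.
All three pair separations equal the side length, 0.548 m.
U = (7.21×10⁻⁷) + (-2.57×10⁻⁷) + (-1.49×10⁻⁷) = 3.15×10⁻⁷ J.

3.15×10⁻⁷ J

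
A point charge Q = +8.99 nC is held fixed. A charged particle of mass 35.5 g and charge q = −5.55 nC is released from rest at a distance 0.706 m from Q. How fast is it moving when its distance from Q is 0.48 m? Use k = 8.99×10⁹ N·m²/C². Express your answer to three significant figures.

Only the electrostatic force acts, so mechanical energy is conserved: ½mv² = U₁ − U₂ = kQq(1/r₁ − 1/r₂).
U₁ − U₂ = (8.99×10⁹ N·m²/C²)(8.99×10⁻⁹ C)(-5.55×10⁻⁹ C)(1/0.706 − 1/0.480) = 2.99×10⁻⁷ J.
v = √(2·2.99×10⁻⁷/0.0355) = 4.11×10⁻³ m/s.

4.11×10⁻³ m/s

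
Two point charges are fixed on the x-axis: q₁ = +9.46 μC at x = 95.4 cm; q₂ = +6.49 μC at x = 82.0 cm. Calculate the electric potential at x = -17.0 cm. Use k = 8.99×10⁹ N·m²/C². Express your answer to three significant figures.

1.35×10⁵ V

Electric potential is a scalar, so the contributions from each charge add algebraically: V = Σ kqᵢ/rᵢ.
Distances from the field point to each charge: r₁ = 1.12 m, r₂ = 0.990 m.
V = k[(9.46×10⁻⁶)/(1.12) + (6.49×10⁻⁶)/(0.990)] = 1.35×10⁵ V.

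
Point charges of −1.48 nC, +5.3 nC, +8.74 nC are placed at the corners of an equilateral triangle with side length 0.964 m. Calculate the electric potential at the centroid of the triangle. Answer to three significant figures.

203 V

The total potential is the scalar sum of each charge's contribution, V = Σ kqᵢ/rᵢ.
The distance from each vertex to the centroid is a/√3 = 0.557 m.
V = k[(-1.48×10⁻⁹)/(0.557) + (5.30×10⁻⁹)/(0.557) + (8.74×10⁻⁹)/(0.557)] = 203 V.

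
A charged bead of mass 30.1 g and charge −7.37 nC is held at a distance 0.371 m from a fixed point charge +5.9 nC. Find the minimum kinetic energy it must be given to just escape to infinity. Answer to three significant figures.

1.05×10⁻⁶ J

To just escape, total mechanical energy must reach zero at infinity: ½mv²_min + U = 0, so ½mv²_min = −U = |kQq|/r.
|U| = |kQq|/r = (8.99×10⁹ N·m²/C²)(5.90×10⁻⁹)(7.37×10⁻⁹)/(0.371) = 1.05×10⁻⁶ J.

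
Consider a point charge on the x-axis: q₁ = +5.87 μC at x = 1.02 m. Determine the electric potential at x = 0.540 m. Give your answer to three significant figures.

1.10×10⁵ V

Electric potential is a scalar, so the contributions from each charge add algebraically: V = Σ kqᵢ/rᵢ.
V = k[(5.87×10⁻⁶)/(0.480)] = 1.10×10⁵ V.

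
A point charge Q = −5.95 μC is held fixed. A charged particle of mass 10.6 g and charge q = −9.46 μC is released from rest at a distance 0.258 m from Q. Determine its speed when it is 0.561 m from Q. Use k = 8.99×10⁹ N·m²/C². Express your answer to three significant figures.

14.1 m/s

Only the electrostatic force acts, so mechanical energy is conserved: ½mv² = U₁ − U₂ = kQq(1/r₁ − 1/r₂).
U₁ − U₂ = (8.99×10⁹ N·m²/C²)(-5.95×10⁻⁶ C)(-9.46×10⁻⁶ C)(1/0.258 − 1/0.561) = 1.06 J.
v = √(2·1.06/0.0106) = 14.1 m/s.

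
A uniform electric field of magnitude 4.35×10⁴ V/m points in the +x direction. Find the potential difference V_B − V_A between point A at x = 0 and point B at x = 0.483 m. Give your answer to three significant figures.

-2.10×10⁴ V

In a uniform field, potential decreases in the direction of E: V_B − V_A = −E·Δx.
V_B − V_A = −(4.35×10⁴ V/m)(0.483 m) = -2.10×10⁴ V.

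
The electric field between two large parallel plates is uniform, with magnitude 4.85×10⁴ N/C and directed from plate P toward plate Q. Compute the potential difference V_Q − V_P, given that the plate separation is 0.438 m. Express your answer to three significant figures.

In a uniform field, potential decreases in the direction of E: ΔV = −E·d for a displacement d parallel to E.
Going from P to Q is a displacement of 0.438 m along the field, so V_Q − V_P = −Ed = -2.12×10⁴ V.

-2.12×10⁴ V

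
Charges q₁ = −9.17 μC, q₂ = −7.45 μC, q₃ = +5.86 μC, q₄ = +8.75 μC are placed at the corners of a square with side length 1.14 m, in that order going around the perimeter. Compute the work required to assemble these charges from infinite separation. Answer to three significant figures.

-0.697 J

The work to assemble the configuration equals its total potential energy, U = Σ kqᵢqⱼ/rᵢⱼ over all pairs.
The four side pairs have separation 1.14 m and the two diagonal pairs 1.61 m.
Summing all 6 pair terms gives U = -0.697 J.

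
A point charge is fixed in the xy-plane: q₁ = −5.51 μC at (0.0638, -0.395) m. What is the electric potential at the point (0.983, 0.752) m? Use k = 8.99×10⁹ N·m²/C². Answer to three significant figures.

-3.37×10⁴ V

The total potential is the scalar sum of each charge's contribution, V = Σ kqᵢ/rᵢ.
Distances from the field point to each charge: r₁ = 1.47 m.
V = k[(-5.51×10⁻⁶)/(1.47)] = -3.37×10⁴ V.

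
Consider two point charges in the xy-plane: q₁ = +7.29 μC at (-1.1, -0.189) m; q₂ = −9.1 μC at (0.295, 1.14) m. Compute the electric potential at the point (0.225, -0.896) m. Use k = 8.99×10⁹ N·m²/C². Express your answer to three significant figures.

The total potential is the scalar sum of each charge's contribution, V = Σ kqᵢ/rᵢ.
Distances from the field point to each charge: r₁ = 1.50 m, r₂ = 2.04 m.
V = k[(7.29×10⁻⁶)/(1.50) + (-9.10×10⁻⁶)/(2.04)] = 3480 V.

3480 V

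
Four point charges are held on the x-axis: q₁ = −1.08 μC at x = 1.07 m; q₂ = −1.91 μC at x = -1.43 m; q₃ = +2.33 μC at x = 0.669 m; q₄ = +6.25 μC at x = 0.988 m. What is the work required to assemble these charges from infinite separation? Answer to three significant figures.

The work to assemble the configuration equals its total potential energy, U = Σ kqᵢqⱼ/rᵢⱼ over all pairs.
Pair separations: r₁₂ = 2.50 m, r₁₃ = 0.401 m, r₁₄ = 0.0820 m, r₂₃ = 2.10 m, r₂₄ = 2.42 m, r₃₄ = 0.319 m.
Summing all 6 pair terms gives U = -0.442 J.

-0.442 J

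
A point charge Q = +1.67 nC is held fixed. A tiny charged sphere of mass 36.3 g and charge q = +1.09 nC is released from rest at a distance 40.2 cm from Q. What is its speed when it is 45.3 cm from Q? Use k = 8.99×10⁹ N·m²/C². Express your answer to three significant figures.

Only the electrostatic force acts, so mechanical energy is conserved: ½mv² = U₁ − U₂ = kQq(1/r₁ − 1/r₂).
U₁ − U₂ = (8.99×10⁹ N·m²/C²)(1.67×10⁻⁹ C)(1.09×10⁻⁹ C)(1/0.402 − 1/0.453) = 4.58×10⁻⁹ J.
v = √(2·4.58×10⁻⁹/0.0363) = 5.02×10⁻⁴ m/s.

5.02×10⁻⁴ m/s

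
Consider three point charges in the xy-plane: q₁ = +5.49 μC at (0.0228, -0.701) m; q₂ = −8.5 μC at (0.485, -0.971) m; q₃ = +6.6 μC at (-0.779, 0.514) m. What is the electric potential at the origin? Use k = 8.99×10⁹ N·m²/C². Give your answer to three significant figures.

6.35×10⁴ V

Electric potential is a scalar, so the contributions from each charge add algebraically: V = Σ kqᵢ/rᵢ.
Distances from the field point to each charge: r₁ = 0.701 m, r₂ = 1.09 m, r₃ = 0.933 m.
V = k[(5.49×10⁻⁶)/(0.701) + (-8.50×10⁻⁶)/(1.09) + (6.60×10⁻⁶)/(0.933)] = 6.35×10⁴ V.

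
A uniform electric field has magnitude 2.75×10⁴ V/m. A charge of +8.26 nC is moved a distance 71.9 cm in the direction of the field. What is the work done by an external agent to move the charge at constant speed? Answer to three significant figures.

-1.63×10⁻⁴ J

The potential change for a displacement 71.9 cm in the direction of the field is ΔV = −Ed = -1.98×10⁴ V.
W_ext = qΔV = -1.63×10⁻⁴ J.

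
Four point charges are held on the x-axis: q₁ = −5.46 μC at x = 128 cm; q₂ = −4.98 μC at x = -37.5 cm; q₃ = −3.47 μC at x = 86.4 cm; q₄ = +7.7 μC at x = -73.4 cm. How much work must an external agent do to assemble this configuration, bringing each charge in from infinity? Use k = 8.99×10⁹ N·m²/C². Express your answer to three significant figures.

The assembly work is the sum of pairwise potential energies, U = Σ_{i<j} kqᵢqⱼ/rᵢⱼ.
Pair separations: r₁₂ = 1.66 m, r₁₃ = 0.416 m, r₁₄ = 2.01 m, r₂₃ = 1.24 m, r₂₄ = 0.359 m, r₃₄ = 1.60 m.
Summing all 6 pair terms gives U = -0.616 J.

-0.616 J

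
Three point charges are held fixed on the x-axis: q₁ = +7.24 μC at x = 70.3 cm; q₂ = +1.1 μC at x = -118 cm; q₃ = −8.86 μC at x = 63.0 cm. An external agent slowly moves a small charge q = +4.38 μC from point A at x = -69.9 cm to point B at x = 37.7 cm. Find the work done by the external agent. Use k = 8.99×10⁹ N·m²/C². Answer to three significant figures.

-0.508 J

For quasistatic motion the external work equals the change in potential energy: W_ext = qΔV = q(V_B − V_A).
At A: distances to the source charges are 1.40 m, 0.481 m, 1.33 m; V_A = Σ kqᵢ/rᵢ = 7050 V.
At B: distances to the source charges are 0.326 m, 1.56 m, 0.253 m; V_B = Σ kqᵢ/rᵢ = -1.09×10⁵ V.
ΔV = V_B − V_A = -1.16×10⁵ V.
W_ext = qΔV = (4.38×10⁻⁶ C)(-1.16×10⁵ V) = -0.508 J.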